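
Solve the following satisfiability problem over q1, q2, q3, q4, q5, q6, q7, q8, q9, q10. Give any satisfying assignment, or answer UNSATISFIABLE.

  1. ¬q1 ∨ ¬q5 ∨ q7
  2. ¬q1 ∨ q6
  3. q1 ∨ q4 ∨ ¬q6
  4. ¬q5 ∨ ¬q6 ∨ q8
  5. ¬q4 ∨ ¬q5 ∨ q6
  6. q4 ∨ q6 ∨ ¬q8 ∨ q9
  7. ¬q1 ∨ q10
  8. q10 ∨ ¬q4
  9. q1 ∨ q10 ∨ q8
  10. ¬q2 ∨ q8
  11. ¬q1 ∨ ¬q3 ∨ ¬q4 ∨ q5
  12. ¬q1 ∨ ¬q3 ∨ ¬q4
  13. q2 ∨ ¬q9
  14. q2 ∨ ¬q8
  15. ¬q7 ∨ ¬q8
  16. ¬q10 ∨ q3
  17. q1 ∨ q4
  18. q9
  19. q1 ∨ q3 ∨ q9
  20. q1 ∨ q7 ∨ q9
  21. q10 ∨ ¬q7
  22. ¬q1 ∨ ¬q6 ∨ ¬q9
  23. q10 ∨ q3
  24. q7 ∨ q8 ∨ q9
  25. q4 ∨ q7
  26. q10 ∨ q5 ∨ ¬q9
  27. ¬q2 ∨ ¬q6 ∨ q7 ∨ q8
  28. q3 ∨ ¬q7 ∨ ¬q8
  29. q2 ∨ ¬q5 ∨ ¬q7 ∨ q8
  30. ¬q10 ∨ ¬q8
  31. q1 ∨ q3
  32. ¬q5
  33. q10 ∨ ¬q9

Unsatisfiable

Case q9 = True:
  (q2 ∨ ¬q9) forces q2 = True.
  (¬q2 ∨ q8) forces q8 = True.
  (¬q7 ∨ ¬q8) forces q7 = False.
  (q4 ∨ q7) forces q4 = True.
  (q10 ∨ ¬q4) forces q10 = True.
  Clause (¬q10 ∨ ¬q8) is falsified — contradiction.
Case q9 = False:
  Clause (q9) is falsified — contradiction.
Both cases fail, so the formula is unsatisfiable.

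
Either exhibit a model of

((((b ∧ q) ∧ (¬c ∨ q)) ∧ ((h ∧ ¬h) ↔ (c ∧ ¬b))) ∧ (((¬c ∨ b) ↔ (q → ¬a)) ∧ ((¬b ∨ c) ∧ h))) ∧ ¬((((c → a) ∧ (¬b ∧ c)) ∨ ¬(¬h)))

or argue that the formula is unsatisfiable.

Case h = True: the conjunct ¬((((c → a) ∧ (¬b ∧ c)) ∨ ¬(¬h))) becomes ¬((((c → a) ∧ (¬b ∧ c)) ∨ True)) = False.
Case h = False: the conjunct h is False.
Both cases fail — unsatisfiable.

UNSATISFIABLE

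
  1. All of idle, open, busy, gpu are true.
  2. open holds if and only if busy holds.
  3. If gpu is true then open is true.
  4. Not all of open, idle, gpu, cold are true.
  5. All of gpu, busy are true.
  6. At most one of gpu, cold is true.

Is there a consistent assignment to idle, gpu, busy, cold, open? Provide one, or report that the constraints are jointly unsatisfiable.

idle: True; gpu: True; busy: True; cold: False; open: True

  (1) {idle, open, busy, gpu}: all 4 true ✓
  (2) open=T, busy=T — same ✓
  (3) gpu=T ⇒ open: T ✓
  (4) {open, idle, gpu, cold}: 3/4 true — not all ✓
  (5) {gpu, busy}: all 2 true ✓
  (6) {gpu, cold}: 1 true — at most one ✓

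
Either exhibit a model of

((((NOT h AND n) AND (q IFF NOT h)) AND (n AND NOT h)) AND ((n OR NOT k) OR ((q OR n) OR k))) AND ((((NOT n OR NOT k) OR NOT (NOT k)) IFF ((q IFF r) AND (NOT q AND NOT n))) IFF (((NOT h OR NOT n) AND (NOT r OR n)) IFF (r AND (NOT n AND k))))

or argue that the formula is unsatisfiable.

n = True, r = True, k = False, q = True, h = False

  (((NOT h AND n) AND (q IFF NOT h)) AND (n AND NOT h)) AND ((n OR NOT k) OR ((q OR n) OR k)) = True
    ((NOT h AND n) AND (q IFF NOT h)) AND (n AND NOT h) = True
      (NOT h AND n) AND (q IFF NOT h) = True
        NOT h AND n = True
          NOT h = True
        q IFF NOT h = True
          NOT h = True
      n AND NOT h = True
        NOT h = True
    (n OR NOT k) OR ((q OR n) OR k) = True
      n OR NOT k = True
        NOT k = True
      (q OR n) OR k = True
        q OR n = True
  (((NOT n OR NOT k) OR NOT (NOT k)) IFF ((q IFF r) AND (NOT q AND NOT n))) IFF (((NOT h OR NOT n) AND (NOT r OR n)) IFF (r AND (NOT n AND k))) = True
    ((NOT n OR NOT k) OR NOT (NOT k)) IFF ((q IFF r) AND (NOT q AND NOT n)) = False
      (NOT n OR NOT k) OR NOT (NOT k) = True
        NOT n OR NOT k = True
          NOT n = False
          NOT k = True
        NOT (NOT k) = False
          NOT k = True
      (q IFF r) AND (NOT q AND NOT n) = False
        q IFF r = True
        NOT q AND NOT n = False
          NOT q = False
          NOT n = False
    ((NOT h OR NOT n) AND (NOT r OR n)) IFF (r AND (NOT n AND k)) = False
      (NOT h OR NOT n) AND (NOT r OR n) = True
        NOT h OR NOT n = True
          NOT h = True
          NOT n = False
        NOT r OR n = True
          NOT r = False
      r AND (NOT n AND k) = False
        NOT n AND k = False
          NOT n = False
Both conjuncts True, so the formula holds.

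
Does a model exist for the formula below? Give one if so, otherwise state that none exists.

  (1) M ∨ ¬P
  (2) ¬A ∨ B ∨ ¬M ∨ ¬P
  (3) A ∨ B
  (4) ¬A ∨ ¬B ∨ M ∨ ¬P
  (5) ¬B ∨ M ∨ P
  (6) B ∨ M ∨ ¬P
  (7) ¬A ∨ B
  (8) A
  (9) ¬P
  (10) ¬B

Unsatisfiable — no assignment works.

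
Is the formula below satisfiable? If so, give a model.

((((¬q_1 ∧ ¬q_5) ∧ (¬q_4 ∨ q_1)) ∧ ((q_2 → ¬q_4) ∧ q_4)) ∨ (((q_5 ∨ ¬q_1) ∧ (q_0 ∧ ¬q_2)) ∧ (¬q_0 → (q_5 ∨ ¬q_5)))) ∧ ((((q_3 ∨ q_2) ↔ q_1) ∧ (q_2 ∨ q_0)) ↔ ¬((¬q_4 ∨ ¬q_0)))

q_0: True; q_1: True; q_2: False; q_3: True; q_4: True; q_5: True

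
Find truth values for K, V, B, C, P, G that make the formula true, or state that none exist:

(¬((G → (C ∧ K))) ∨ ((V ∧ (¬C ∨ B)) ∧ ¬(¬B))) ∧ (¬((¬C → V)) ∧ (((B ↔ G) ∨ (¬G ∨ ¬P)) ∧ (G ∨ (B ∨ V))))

K: True, V: False, B: True, C: False, P: True, G: True

  ¬((G → (C ∧ K))) ∨ ((V ∧ (¬C ∨ B)) ∧ ¬(¬B)) = True
    ¬((G → (C ∧ K))) = True
      G → (C ∧ K) = False
        C ∧ K = False
    (V ∧ (¬C ∨ B)) ∧ ¬(¬B) = False
      V ∧ (¬C ∨ B) = False
        ¬C ∨ B = True
          ¬C = True
      ¬(¬B) = True
        ¬B = False
  ¬((¬C → V)) ∧ (((B ↔ G) ∨ (¬G ∨ ¬P)) ∧ (G ∨ (B ∨ V))) = True
    ¬((¬C → V)) = True
      ¬C → V = False
        ¬C = True
    ((B ↔ G) ∨ (¬G ∨ ¬P)) ∧ (G ∨ (B ∨ V)) = True
      (B ↔ G) ∨ (¬G ∨ ¬P) = True
        B ↔ G = True
        ¬G ∨ ¬P = False
          ¬G = False
          ¬P = False
      G ∨ (B ∨ V) = True
        B ∨ V = True
Both conjuncts True, so the formula holds.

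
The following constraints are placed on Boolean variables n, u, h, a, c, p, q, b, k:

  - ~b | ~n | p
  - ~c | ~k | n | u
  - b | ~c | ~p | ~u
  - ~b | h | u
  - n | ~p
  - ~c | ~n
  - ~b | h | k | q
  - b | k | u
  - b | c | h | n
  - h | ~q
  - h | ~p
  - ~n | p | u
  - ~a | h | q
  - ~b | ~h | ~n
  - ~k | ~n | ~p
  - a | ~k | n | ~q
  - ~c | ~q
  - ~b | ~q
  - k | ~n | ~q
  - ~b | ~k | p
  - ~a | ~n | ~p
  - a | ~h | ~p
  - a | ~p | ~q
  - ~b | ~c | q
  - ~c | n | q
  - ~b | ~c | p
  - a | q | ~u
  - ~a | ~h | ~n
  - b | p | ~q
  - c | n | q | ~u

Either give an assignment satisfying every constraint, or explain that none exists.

Set n = False.
  then (n | ~p) forces p = False.
Set u = False.
Try h = False:
  (~b | h | u) forces b = False.
  (b | k | u) forces k = True.
  (~c | ~k | n | u) forces c = False.
  clause (b | c | h | n) is falsified — backtrack.
So h = True.
Set a = False.
Try c = True:
  (~c | ~k | n | u) forces k = False.
  (b | k | u) forces b = True.
  clause (~b | ~c | p) is falsified — backtrack.
So c = False.
Set q = False.
Set b = True.
  then (~b | ~k | p) forces k = False.
All clauses satisfied.

n=F, u=F, h=T, a=F, c=F, p=F, q=F, b=T, k=F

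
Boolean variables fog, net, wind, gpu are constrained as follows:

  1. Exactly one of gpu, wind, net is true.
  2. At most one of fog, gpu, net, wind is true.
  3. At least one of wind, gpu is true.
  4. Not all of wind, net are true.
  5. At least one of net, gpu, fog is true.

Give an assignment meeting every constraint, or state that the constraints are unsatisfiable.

fog: False, net: False, wind: False, gpu: True

  (1) {gpu, wind, net}: 1 true — exactly one ✓
  (2) {fog, gpu, net, wind}: 1 true — at most one ✓
  (3) {wind, gpu}: 1 true — at least one ✓
  (4) {wind, net}: 0/2 true — not all ✓
  (5) {net, gpu, fog}: 1 true — at least one ✓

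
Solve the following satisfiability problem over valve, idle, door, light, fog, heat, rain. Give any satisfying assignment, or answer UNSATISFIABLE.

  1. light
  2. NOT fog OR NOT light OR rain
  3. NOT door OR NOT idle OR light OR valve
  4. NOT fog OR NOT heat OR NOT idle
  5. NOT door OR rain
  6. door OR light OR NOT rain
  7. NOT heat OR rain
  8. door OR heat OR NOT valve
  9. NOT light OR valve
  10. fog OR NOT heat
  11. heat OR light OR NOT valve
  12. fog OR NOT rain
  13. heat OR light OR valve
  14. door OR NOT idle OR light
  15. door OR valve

Unit clause (light) forces light = True.
In (NOT light OR valve) only valve is left, so valve = True.
Set idle = False.
Set door = True.
  then (NOT door OR rain) forces rain = True.
  then (fog OR NOT rain) forces fog = True.
Set heat = False.
All clauses satisfied.

valve = True, idle = False, door = True, light = True, fog = True, heat = False, rain = True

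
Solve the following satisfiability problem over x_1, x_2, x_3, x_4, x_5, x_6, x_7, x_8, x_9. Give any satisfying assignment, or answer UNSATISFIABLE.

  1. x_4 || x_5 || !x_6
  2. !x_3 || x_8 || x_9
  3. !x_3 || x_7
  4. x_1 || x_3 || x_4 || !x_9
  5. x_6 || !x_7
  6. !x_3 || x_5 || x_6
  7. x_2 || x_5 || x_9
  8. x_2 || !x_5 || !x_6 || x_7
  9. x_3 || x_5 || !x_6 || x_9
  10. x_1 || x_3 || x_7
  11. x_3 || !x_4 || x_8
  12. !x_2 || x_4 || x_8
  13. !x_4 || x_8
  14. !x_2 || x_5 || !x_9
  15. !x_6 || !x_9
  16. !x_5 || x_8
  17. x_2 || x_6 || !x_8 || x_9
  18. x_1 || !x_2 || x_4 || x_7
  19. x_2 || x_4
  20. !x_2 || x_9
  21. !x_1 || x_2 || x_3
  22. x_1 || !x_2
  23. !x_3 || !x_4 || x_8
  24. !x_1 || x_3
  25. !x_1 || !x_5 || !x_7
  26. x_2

Case x_6 = True:
  (!x_6 || !x_9) forces x_9 = False.
  (!x_2 || x_9) forces x_2 = False.
  Clause (x_2) is falsified — contradiction.
Case x_6 = False:
  (x_6 || !x_7) forces x_7 = False.
  (!x_3 || x_7) forces x_3 = False.
  (x_1 || x_3 || x_7) forces x_1 = True.
  Clause (!x_1 || x_3) is falsified — contradiction.
Both cases fail, so the formula is unsatisfiable.

Unsatisfiable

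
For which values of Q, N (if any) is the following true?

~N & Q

Q: True, N: False

  ~N = True
Both conjuncts True, so the formula holds.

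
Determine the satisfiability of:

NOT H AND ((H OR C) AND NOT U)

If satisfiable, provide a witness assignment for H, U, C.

H = False, U = False, C = True

  NOT H = True
  (H OR C) AND NOT U = True
    H OR C = True
    NOT U = True
Both conjuncts True, so the formula holds.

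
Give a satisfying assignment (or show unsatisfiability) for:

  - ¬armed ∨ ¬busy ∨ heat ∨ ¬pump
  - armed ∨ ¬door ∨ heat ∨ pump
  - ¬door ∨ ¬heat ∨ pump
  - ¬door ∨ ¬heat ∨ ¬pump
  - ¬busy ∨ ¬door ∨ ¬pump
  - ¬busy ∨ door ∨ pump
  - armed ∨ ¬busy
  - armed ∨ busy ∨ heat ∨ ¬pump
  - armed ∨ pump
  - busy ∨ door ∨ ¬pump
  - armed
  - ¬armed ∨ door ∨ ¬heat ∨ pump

busy: False, pump: True, door: True, armed: True, heat: False

Unit clause (armed) forces armed = True.
Set busy = False.
Set pump = True.
  then (busy ∨ door ∨ ¬pump) forces door = True.
  then (¬door ∨ ¬heat ∨ ¬pump) forces heat = False.
All clauses satisfied.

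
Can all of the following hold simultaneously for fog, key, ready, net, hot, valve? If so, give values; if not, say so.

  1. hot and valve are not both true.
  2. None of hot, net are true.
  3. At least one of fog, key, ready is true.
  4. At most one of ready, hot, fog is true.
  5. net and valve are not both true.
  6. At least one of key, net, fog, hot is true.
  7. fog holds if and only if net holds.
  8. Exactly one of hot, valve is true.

fog=F, key=T, ready=F, net=F, hot=F, valve=T

  (1) hot=F, valve=T — not both ✓
  (2) {hot, net}: 0 true — none ✓
  (3) {fog, key, ready}: 1 true — at least one ✓
  (4) {ready, hot, fog}: 0 true — at most one ✓
  (5) net=F, valve=T — not both ✓
  (6) {key, net, fog, hot}: 1 true — at least one ✓
  (7) fog=F, net=F — same ✓
  (8) {hot, valve}: 1 true — exactly one ✓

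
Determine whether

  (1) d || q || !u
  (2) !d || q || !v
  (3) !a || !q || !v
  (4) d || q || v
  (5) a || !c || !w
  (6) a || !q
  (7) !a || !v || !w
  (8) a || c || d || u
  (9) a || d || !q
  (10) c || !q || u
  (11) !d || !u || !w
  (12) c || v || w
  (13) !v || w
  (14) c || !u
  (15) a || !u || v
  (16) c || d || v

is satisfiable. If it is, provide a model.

Set c = False.
  then (c || !u) forces u = False.
  then (c || !q || u) forces q = False.
Try v = True:
  (!d || q || !v) forces d = False.
  (a || c || d || u) forces a = True.
  (!a || !v || !w) forces w = False.
  clause (!v || w) is falsified — backtrack.
So v = False.
  then (d || q || v) forces d = True.
  then (c || v || w) forces w = True.
Set a = True.
All clauses satisfied.

c: False, v: False, w: True, a: True, d: True, q: False, u: False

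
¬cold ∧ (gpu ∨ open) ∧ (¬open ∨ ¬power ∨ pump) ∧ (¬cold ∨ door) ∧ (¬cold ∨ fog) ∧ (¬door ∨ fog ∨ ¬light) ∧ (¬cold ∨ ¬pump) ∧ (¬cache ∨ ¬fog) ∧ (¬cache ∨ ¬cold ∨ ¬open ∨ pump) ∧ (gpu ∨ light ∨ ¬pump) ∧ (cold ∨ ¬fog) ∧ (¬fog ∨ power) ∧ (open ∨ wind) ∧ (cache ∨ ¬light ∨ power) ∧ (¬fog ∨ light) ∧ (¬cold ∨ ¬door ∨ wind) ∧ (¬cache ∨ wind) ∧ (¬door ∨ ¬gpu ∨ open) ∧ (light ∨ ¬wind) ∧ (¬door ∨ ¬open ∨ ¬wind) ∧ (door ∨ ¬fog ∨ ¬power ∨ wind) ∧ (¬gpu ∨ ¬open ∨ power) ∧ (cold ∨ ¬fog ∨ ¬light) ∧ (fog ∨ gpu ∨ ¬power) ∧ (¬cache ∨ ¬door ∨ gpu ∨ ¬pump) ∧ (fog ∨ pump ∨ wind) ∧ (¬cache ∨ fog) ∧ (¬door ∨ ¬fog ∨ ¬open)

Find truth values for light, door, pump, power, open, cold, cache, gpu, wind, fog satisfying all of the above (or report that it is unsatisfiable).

Unit clause (¬cold) forces cold = False.
In (cold ∨ ¬fog) only ¬fog is left, so fog = False.
In (¬cache ∨ fog) only ¬cache is left, so cache = False.
Set light = True.
  then (¬door ∨ fog ∨ ¬light) forces door = False.
  then (cache ∨ ¬light ∨ power) forces power = True.
  then (fog ∨ gpu ∨ ¬power) forces gpu = True.
Set pump = True.
Set open = False.
  then (open ∨ wind) forces wind = True.
All clauses satisfied.

light: True, door: False, pump: True, power: True, open: False, cold: False, cache: False, gpu: True, wind: True, fog: False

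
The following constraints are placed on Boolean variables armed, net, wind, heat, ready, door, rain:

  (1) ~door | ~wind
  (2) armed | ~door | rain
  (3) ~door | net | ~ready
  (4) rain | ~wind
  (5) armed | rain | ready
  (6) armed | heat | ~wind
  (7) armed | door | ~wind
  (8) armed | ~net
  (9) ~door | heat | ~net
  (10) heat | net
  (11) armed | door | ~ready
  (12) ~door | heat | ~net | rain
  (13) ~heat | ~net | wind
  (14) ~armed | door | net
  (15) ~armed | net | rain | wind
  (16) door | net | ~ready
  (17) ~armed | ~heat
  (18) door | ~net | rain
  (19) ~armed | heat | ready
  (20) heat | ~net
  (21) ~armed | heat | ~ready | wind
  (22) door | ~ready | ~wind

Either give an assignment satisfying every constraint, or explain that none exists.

armed = False, net = False, wind = False, heat = True, ready = False, door = True, rain = True

Try armed = True:
  (~armed | ~heat) forces heat = False.
  (heat | net) forces net = True.
  clause (heat | ~net) is falsified — backtrack.
So armed = False.
  then (armed | ~net) forces net = False.
  then (heat | net) forces heat = True.
Set wind = False.
Set ready = False.
  then (armed | rain | ready) forces rain = True.
Set door = True.
All clauses satisfied.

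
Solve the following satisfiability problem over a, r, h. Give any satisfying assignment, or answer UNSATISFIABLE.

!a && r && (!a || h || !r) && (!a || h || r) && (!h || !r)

a=F, r=T, h=F

Unit clause (!a) forces a = False.
Unit clause (r) forces r = True.
In (!h || !r) only !h is left, so h = False.
All clauses satisfied.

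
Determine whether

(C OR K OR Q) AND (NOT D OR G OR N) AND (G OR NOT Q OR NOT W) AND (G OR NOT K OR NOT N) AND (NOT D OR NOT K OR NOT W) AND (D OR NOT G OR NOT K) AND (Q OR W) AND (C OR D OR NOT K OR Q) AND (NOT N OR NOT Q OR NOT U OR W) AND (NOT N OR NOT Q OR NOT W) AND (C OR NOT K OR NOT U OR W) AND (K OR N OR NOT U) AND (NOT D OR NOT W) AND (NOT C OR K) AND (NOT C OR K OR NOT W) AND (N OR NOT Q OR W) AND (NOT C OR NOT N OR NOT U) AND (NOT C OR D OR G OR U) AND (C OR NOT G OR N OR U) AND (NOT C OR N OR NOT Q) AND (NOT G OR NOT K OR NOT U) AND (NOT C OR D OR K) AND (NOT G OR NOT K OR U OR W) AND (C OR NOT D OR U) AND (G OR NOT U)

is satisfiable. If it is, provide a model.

Set U = False.
Set W = False.
  then (Q OR W) forces Q = True.
  then (N OR NOT Q OR W) forces N = True.
Try K = True:
  (G OR NOT K OR NOT N) forces G = True.
  clause (NOT G OR NOT K OR U OR W) is falsified — backtrack.
So K = False.
  then (NOT C OR K) forces C = False.
  then (C OR NOT D OR U) forces D = False.
Set G = False.
All clauses satisfied.

U: False; W: False; K: False; C: False; Q: True; D: False; N: True; G: False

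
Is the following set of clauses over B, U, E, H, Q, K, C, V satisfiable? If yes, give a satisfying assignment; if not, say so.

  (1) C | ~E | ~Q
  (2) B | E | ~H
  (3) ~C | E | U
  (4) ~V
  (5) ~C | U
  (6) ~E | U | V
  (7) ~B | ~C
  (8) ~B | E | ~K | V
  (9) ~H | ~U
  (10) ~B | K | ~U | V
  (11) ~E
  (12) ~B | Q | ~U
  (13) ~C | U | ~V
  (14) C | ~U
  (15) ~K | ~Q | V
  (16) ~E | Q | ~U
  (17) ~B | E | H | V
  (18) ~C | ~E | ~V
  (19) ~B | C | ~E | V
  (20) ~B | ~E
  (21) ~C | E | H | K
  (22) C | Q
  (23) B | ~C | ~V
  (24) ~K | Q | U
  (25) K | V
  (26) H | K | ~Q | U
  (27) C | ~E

Unit clause (~V) forces V = False.
Unit clause (~E) forces E = False.
In (K | V) only K is left, so K = True.
In (~B | E | ~K | V) only ~B is left, so B = False.
In (~K | ~Q | V) only ~Q is left, so Q = False.
In (C | Q) only C is left, so C = True.
In (~K | Q | U) only U is left, so U = True.
In (B | E | ~H) only ~H is left, so H = False.
All clauses satisfied.

B = False, U = True, E = False, H = False, Q = False, K = True, C = True, V = False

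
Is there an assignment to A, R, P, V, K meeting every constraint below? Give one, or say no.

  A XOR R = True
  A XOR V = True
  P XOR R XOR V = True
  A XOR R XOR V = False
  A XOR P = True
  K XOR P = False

A = False, R = True, P = True, V = True, K = True

A XOR R = F XOR T = True ✓
A XOR V = F XOR T = True ✓
P XOR R XOR V = T XOR T XOR T = True ✓
A XOR R XOR V = F XOR T XOR T = False ✓
A XOR P = F XOR T = True ✓
K XOR P = T XOR T = False ✓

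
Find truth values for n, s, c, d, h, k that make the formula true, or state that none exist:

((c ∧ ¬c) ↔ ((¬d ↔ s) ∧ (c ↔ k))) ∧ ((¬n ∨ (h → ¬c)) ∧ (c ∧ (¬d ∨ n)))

n = True; s = False; c = True; d = True; h = False; k = False

  (c ∧ ¬c) ↔ ((¬d ↔ s) ∧ (c ↔ k)) = True
    c ∧ ¬c = False
      ¬c = False
    (¬d ↔ s) ∧ (c ↔ k) = False
      ¬d ↔ s = True
        ¬d = False
      c ↔ k = False
  (¬n ∨ (h → ¬c)) ∧ (c ∧ (¬d ∨ n)) = True
    ¬n ∨ (h → ¬c) = True
      ¬n = False
      h → ¬c = True
        ¬c = False
    c ∧ (¬d ∨ n) = True
      ¬d ∨ n = True
        ¬d = False
Both conjuncts True, so the formula holds.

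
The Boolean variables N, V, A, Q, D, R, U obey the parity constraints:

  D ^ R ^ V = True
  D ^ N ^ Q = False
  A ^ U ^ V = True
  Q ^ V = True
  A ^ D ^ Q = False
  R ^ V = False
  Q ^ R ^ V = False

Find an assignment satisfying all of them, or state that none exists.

N: True; V: True; A: True; Q: False; D: True; R: True; U: True

D ^ R ^ V = T ^ T ^ T = True ✓
D ^ N ^ Q = T ^ T ^ F = False ✓
A ^ U ^ V = T ^ T ^ T = True ✓
Q ^ V = F ^ T = True ✓
A ^ D ^ Q = T ^ T ^ F = False ✓
R ^ V = T ^ T = False ✓
Q ^ R ^ V = F ^ T ^ T = False ✓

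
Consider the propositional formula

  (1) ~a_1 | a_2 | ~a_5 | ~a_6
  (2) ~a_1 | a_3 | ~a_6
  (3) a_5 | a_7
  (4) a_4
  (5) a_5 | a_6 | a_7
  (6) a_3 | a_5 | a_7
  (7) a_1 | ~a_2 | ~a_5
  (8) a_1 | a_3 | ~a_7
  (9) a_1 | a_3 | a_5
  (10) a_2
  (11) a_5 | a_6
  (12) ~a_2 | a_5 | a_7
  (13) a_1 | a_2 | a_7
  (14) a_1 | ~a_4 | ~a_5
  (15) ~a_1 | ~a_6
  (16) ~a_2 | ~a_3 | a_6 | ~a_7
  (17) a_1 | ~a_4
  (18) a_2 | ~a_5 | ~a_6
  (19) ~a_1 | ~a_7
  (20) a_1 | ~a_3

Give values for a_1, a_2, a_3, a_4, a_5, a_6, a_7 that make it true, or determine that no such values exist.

a_1 = True, a_2 = True, a_3 = False, a_4 = True, a_5 = True, a_6 = False, a_7 = False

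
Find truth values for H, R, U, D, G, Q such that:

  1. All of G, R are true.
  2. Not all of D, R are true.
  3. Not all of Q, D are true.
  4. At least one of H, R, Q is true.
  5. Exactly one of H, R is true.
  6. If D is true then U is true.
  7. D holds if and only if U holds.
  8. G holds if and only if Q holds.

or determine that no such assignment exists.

H=F, R=T, U=F, D=F, G=T, Q=T

  (1) {G, R}: all 2 true ✓
  (2) {D, R}: 1/2 true — not all ✓
  (3) {Q, D}: 1/2 true — not all ✓
  (4) {H, R, Q}: 2 true — at least one ✓
  (5) {H, R}: 1 true — exactly one ✓
  (6) D=F ⇒ U: vacuous ✓
  (7) D=F, U=F — same ✓
  (8) G=T, Q=T — same ✓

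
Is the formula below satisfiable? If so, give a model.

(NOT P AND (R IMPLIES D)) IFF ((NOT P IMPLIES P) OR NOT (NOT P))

R = True; P = False; D = False

  (NOT P AND (R IMPLIES D)) IFF ((NOT P IMPLIES P) OR NOT (NOT P)) = True
    NOT P AND (R IMPLIES D) = False
      NOT P = True
      R IMPLIES D = False
    (NOT P IMPLIES P) OR NOT (NOT P) = False
      NOT P IMPLIES P = False
        NOT P = True
      NOT (NOT P) = False
        NOT P = True
The formula evaluates to True.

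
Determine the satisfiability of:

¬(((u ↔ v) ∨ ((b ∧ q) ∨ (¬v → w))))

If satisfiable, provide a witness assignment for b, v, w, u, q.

b = False, v = False, w = False, u = True, q = True

  ¬(((u ↔ v) ∨ ((b ∧ q) ∨ (¬v → w)))) = True
    (u ↔ v) ∨ ((b ∧ q) ∨ (¬v → w)) = False
      u ↔ v = False
      (b ∧ q) ∨ (¬v → w) = False
        b ∧ q = False
        ¬v → w = False
          ¬v = True
The formula evaluates to True.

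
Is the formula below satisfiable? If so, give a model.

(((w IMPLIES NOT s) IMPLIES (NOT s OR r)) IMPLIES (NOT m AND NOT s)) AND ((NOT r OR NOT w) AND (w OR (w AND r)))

s = False, w = True, r = False, m = False

  ((w IMPLIES NOT s) IMPLIES (NOT s OR r)) IMPLIES (NOT m AND NOT s) = True
    (w IMPLIES NOT s) IMPLIES (NOT s OR r) = True
      w IMPLIES NOT s = True
        NOT s = True
      NOT s OR r = True
        NOT s = True
    NOT m AND NOT s = True
      NOT m = True
      NOT s = True
  (NOT r OR NOT w) AND (w OR (w AND r)) = True
    NOT r OR NOT w = True
      NOT r = True
      NOT w = False
    w OR (w AND r) = True
      w AND r = False
Both conjuncts True, so the formula holds.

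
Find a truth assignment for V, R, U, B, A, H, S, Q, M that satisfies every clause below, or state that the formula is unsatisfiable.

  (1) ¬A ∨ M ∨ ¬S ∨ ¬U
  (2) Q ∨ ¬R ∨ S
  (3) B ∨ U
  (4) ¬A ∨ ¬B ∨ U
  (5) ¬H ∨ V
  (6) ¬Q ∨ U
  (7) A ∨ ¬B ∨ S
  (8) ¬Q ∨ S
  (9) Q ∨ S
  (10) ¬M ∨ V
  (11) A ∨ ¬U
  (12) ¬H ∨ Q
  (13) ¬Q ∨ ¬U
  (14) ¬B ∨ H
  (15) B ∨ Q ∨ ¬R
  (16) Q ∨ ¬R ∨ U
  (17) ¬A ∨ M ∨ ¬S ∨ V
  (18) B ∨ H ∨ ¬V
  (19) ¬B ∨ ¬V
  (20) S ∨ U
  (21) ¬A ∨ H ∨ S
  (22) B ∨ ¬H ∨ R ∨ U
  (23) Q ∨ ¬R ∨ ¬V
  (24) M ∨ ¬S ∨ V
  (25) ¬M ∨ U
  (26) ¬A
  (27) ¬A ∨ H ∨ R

No satisfying assignment exists.

Case B = True:
  (¬B ∨ H) forces H = True.
  (¬H ∨ V) forces V = True.
  Clause (¬B ∨ ¬V) is falsified — contradiction.
Case B = False:
  (B ∨ U) forces U = True.
  (A ∨ ¬U) forces A = True.
  Clause (¬A) is falsified — contradiction.
Both cases fail, so the formula is unsatisfiable.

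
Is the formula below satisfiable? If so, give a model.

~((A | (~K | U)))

K = True; U = False; A = False

  ~((A | (~K | U))) = True
    A | (~K | U) = False
      ~K | U = False
        ~K = False
The formula evaluates to True.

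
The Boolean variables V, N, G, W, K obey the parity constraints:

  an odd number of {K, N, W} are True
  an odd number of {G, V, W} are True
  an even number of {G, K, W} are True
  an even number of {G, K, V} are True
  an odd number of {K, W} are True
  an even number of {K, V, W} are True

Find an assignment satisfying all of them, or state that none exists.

V = True, N = False, G = True, W = True, K = False

{K, N, W}: 1 true → odd ✓
{G, V, W}: 3 true → odd ✓
{G, K, W}: 2 true → even ✓
{G, K, V}: 2 true → even ✓
{K, W}: 1 true → odd ✓
{K, V, W}: 2 true → even ✓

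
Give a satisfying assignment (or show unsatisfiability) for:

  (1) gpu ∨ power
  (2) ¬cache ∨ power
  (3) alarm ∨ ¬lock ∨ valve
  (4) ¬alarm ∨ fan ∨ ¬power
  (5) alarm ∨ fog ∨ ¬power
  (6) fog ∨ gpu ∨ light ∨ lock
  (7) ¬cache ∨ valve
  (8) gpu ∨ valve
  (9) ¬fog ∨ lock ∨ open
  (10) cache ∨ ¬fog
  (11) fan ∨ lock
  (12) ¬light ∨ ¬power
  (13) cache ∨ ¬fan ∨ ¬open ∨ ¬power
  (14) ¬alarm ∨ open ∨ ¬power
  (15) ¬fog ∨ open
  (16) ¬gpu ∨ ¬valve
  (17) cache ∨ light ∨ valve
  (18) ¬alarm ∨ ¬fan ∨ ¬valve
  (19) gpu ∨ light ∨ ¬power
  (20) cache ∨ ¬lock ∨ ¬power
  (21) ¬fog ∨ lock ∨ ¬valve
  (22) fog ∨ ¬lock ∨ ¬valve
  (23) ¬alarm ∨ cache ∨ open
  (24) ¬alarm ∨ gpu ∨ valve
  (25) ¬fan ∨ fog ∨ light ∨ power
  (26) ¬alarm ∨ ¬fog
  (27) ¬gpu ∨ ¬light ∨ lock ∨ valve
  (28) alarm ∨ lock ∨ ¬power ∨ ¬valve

Try cache = True:
  (¬cache ∨ power) forces power = True.
  (¬cache ∨ valve) forces valve = True.
  (¬light ∨ ¬power) forces light = False.
  (¬gpu ∨ ¬valve) forces gpu = False.
  clause (gpu ∨ light ∨ ¬power) is falsified — backtrack.
So cache = False.
  then (cache ∨ ¬fog) forces fog = False.
Set alarm = True.
  then (¬alarm ∨ cache ∨ open) forces open = True.
Try power = True:
  (¬alarm ∨ fan ∨ ¬power) forces fan = True.
  clause (cache ∨ ¬fan ∨ ¬open ∨ ¬power) is falsified — backtrack.
So power = False.
  then (gpu ∨ power) forces gpu = True.
  then (¬gpu ∨ ¬valve) forces valve = False.
  then (cache ∨ light ∨ valve) forces light = True.
  then (¬gpu ∨ ¬light ∨ lock ∨ valve) forces lock = True.
Set fan = False.
All clauses satisfied.

cache = False, alarm = True, fog = False, open = True, power = False, light = True, fan = False, lock = True, valve = False, gpu = True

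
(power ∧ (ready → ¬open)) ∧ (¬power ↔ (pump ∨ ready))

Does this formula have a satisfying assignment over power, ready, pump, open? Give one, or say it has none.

power: True, ready: False, pump: False, open: True

  power ∧ (ready → ¬open) = True
    ready → ¬open = True
      ¬open = False
  ¬power ↔ (pump ∨ ready) = True
    ¬power = False
    pump ∨ ready = False
Both conjuncts True, so the formula holds.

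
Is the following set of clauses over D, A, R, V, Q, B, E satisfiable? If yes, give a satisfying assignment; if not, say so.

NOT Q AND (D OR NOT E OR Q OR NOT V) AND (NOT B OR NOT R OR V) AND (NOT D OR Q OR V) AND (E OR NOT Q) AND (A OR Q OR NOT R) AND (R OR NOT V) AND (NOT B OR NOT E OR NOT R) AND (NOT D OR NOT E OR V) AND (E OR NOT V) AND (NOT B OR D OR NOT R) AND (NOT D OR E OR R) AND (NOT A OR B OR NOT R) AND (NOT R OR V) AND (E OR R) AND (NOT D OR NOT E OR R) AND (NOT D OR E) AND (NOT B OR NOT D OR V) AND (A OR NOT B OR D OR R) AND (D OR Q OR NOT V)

Unit clause (NOT Q) forces Q = False.
Set D = False.
  then (D OR Q OR NOT V) forces V = False.
  then (NOT R OR V) forces R = False.
  then (E OR R) forces E = True.
Set A = True.
Set B = True.
All clauses satisfied.

D = False, A = True, R = False, V = False, Q = False, B = True, E = True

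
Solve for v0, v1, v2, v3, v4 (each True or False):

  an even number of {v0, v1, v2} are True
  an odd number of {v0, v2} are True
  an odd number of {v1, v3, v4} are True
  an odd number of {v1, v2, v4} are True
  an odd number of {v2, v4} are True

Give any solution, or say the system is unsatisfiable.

Adding constraints 1, 2, 4, 5 mod 2: every variable appears an even number of times on the left, so the left side is 0.
But the right sides sum to 1 (mod 2). 0 ≠ 1 — the system is inconsistent.

Unsatisfiable — no assignment works.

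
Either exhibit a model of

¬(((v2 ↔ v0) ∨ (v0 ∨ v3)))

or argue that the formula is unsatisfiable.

v0=F, v2=T, v3=F

  ¬(((v2 ↔ v0) ∨ (v0 ∨ v3))) = True
    (v2 ↔ v0) ∨ (v0 ∨ v3) = False
      v2 ↔ v0 = False
      v0 ∨ v3 = False
The formula evaluates to True.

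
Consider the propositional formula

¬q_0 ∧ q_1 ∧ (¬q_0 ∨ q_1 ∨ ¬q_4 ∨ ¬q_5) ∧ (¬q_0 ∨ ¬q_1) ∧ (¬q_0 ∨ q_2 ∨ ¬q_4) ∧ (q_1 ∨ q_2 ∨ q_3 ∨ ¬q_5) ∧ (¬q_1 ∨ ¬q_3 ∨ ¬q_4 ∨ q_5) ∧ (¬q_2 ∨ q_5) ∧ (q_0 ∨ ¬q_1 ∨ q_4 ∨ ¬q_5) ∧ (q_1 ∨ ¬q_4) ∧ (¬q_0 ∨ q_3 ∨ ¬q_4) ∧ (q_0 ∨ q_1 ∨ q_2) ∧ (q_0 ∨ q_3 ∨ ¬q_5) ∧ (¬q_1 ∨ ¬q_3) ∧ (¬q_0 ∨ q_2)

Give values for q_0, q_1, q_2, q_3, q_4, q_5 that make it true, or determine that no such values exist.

q_0 = False, q_1 = True, q_2 = False, q_3 = False, q_4 = True, q_5 = False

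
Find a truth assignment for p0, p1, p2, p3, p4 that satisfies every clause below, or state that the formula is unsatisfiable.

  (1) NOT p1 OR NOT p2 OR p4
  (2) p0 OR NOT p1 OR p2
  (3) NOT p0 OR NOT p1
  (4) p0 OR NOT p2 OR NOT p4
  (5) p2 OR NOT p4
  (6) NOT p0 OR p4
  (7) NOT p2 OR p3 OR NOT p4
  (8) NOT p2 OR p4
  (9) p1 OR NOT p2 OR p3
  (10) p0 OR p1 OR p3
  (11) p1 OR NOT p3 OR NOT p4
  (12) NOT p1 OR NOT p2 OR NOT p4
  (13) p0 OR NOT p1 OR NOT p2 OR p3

p0: False, p1: False, p2: False, p3: True, p4: False

Try p0 = True:
  (NOT p0 OR NOT p1) forces p1 = False.
  (NOT p0 OR p4) forces p4 = True.
  (p2 OR NOT p4) forces p2 = True.
  (NOT p2 OR p3 OR NOT p4) forces p3 = True.
  clause (p1 OR NOT p3 OR NOT p4) is falsified — backtrack.
So p0 = False.
Set p1 = False.
  then (p0 OR p1 OR p3) forces p3 = True.
  then (p1 OR NOT p3 OR NOT p4) forces p4 = False.
  then (NOT p2 OR p4) forces p2 = False.
All clauses satisfied.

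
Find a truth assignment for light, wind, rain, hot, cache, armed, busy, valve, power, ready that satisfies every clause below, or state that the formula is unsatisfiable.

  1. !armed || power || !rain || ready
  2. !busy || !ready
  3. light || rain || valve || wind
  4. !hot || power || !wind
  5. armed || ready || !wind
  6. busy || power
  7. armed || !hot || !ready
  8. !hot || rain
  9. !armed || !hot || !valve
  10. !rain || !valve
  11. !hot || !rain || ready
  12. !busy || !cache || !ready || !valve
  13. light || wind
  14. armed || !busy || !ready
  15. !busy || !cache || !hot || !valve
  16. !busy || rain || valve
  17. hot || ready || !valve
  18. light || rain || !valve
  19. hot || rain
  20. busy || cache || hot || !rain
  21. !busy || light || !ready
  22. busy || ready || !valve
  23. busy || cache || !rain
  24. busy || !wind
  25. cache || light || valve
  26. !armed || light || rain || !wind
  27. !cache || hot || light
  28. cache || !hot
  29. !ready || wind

light = True, wind = False, rain = True, hot = False, cache = False, armed = False, busy = True, valve = False, power = False, ready = False

Set light = True.
Set wind = False.
  then (!ready || wind) forces ready = False.
Set rain = True.
  then (!rain || !valve) forces valve = False.
  then (!hot || !rain || ready) forces hot = False.
Set cache = False.
  then (busy || cache || hot || !rain) forces busy = True.
Set armed = False.
Set power = False.
All clauses satisfied.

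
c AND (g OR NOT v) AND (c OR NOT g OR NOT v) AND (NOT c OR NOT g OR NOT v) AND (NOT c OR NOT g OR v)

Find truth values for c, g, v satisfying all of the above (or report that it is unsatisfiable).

Unit clause (c) forces c = True.
Try g = True:
  (NOT c OR NOT g OR NOT v) forces v = False.
  clause (NOT c OR NOT g OR v) is falsified — backtrack.
So g = False.
  then (g OR NOT v) forces v = False.
Check each clause:
  (c): c holds.
  (g OR NOT v): NOT v holds.
  (c OR NOT g OR NOT v): c holds.
  (NOT c OR NOT g OR NOT v): NOT g holds.
  (NOT c OR NOT g OR v): NOT g holds.
All clauses satisfied.

c = True, g = False, v = False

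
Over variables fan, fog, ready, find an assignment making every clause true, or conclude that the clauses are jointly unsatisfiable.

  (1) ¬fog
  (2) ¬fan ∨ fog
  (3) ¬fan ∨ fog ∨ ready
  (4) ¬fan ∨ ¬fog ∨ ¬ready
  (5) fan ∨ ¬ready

fan = False, fog = False, ready = False

Unit clause (¬fog) forces fog = False.
In (¬fan ∨ fog) only ¬fan is left, so fan = False.
In (fan ∨ ¬ready) only ¬ready is left, so ready = False.
Check each clause:
  (¬fog): ¬fog holds.
  (¬fan ∨ fog): ¬fan holds.
  (¬fan ∨ fog ∨ ready): ¬fan holds.
  (¬fan ∨ ¬fog ∨ ¬ready): ¬fan holds.
  (fan ∨ ¬ready): ¬ready holds.
All clauses satisfied.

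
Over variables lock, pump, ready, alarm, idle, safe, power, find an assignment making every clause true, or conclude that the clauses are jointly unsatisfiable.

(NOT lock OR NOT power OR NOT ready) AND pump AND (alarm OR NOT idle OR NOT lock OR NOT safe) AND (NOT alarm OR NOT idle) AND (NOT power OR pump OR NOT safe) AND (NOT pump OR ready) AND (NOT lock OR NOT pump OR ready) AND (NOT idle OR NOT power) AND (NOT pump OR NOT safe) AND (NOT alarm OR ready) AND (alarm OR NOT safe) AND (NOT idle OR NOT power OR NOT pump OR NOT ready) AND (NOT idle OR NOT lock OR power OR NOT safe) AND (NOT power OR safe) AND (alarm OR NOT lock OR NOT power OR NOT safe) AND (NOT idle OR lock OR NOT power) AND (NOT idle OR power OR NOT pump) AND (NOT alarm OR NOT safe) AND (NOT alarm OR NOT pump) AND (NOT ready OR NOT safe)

Unit clause (pump) forces pump = True.
In (NOT pump OR ready) only ready is left, so ready = True.
In (NOT pump OR NOT safe) only NOT safe is left, so safe = False.
In (NOT power OR safe) only NOT power is left, so power = False.
In (NOT idle OR power OR NOT pump) only NOT idle is left, so idle = False.
In (NOT alarm OR NOT pump) only NOT alarm is left, so alarm = False.
Set lock = True.
All clauses satisfied.

lock = True, pump = True, ready = True, alarm = False, idle = False, safe = False, power = False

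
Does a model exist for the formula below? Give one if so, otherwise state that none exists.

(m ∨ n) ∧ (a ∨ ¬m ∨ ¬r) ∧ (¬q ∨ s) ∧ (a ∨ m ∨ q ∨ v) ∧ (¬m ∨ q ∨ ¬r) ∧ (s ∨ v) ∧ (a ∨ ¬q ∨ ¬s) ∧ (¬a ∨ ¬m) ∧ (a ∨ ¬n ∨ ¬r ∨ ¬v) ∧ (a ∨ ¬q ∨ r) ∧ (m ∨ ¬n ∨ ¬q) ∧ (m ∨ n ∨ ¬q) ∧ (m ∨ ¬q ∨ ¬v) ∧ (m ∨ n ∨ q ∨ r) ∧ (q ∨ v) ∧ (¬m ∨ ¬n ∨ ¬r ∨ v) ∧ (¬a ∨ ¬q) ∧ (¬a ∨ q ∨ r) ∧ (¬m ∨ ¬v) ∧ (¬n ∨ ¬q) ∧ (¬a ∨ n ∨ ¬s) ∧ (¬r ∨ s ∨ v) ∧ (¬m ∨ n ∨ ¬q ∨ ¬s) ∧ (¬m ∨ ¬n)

Set v = True.
  then (¬m ∨ ¬v) forces m = False.
  then (m ∨ n) forces n = True.
  then (m ∨ ¬n ∨ ¬q) forces q = False.
Set a = True.
  then (¬a ∨ q ∨ r) forces r = True.
Set s = True.
All clauses satisfied.

v: True; n: True; a: True; m: False; s: True; q: False; r: True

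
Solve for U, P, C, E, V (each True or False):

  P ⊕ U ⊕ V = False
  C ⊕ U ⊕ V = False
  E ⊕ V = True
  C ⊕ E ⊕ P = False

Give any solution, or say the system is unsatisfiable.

U = False; P = True; C = True; E = False; V = True

P ⊕ U ⊕ V = T ⊕ F ⊕ T = False ✓
C ⊕ U ⊕ V = T ⊕ F ⊕ T = False ✓
E ⊕ V = F ⊕ T = True ✓
C ⊕ E ⊕ P = T ⊕ F ⊕ T = False ✓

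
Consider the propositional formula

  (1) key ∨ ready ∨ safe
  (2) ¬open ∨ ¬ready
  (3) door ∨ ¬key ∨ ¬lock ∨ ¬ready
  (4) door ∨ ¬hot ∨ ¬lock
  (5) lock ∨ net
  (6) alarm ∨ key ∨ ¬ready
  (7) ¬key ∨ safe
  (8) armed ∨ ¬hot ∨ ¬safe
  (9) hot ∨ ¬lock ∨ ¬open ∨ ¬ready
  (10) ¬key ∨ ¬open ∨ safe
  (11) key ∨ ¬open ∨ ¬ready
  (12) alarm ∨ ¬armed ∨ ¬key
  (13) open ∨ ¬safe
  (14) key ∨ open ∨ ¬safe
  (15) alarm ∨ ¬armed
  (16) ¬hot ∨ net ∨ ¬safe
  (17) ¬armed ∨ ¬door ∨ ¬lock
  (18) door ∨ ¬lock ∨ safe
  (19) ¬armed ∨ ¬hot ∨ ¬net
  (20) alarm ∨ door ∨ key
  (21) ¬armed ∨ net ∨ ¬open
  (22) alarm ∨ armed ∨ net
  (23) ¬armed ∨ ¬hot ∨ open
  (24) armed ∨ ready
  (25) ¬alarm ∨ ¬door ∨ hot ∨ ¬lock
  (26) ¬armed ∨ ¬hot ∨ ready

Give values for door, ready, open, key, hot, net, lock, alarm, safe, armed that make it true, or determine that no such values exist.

door = True, ready = False, open = True, key = True, hot = False, net = True, lock = False, alarm = True, safe = True, armed = True

Set door = True.
Set ready = False.
  then (armed ∨ ready) forces armed = True.
  then (¬armed ∨ ¬hot ∨ ready) forces hot = False.
  then (alarm ∨ ¬armed) forces alarm = True.
  then (¬armed ∨ ¬door ∨ ¬lock) forces lock = False.
  then (lock ∨ net) forces net = True.
Try open = False:
  (open ∨ ¬safe) forces safe = False.
  (key ∨ ready ∨ safe) forces key = True.
  clause (¬key ∨ safe) is falsified — backtrack.
So open = True.
Set key = True.
  then (¬key ∨ safe) forces safe = True.
All clauses satisfied.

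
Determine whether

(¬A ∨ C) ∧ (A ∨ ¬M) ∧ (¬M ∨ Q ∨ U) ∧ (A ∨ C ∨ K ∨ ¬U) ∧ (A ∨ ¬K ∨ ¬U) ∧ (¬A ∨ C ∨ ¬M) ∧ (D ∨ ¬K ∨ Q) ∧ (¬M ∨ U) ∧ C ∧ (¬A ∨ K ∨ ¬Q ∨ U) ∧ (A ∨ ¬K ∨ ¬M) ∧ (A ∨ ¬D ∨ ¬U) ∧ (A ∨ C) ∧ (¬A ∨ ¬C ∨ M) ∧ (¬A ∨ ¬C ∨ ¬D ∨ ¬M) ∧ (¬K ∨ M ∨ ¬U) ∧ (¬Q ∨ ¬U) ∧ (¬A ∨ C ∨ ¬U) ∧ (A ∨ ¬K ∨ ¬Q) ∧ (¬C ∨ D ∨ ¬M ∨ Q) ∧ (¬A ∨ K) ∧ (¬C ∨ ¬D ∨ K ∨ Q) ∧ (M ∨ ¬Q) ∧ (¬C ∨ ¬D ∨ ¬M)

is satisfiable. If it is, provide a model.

C: True, K: False, U: False, Q: False, M: False, D: False, A: False

Unit clause (C) forces C = True.
Set K = False.
  then (¬A ∨ K) forces A = False.
  then (A ∨ ¬M) forces M = False.
  then (M ∨ ¬Q) forces Q = False.
  then (¬C ∨ ¬D ∨ K ∨ Q) forces D = False.
Set U = False.
All clauses satisfied.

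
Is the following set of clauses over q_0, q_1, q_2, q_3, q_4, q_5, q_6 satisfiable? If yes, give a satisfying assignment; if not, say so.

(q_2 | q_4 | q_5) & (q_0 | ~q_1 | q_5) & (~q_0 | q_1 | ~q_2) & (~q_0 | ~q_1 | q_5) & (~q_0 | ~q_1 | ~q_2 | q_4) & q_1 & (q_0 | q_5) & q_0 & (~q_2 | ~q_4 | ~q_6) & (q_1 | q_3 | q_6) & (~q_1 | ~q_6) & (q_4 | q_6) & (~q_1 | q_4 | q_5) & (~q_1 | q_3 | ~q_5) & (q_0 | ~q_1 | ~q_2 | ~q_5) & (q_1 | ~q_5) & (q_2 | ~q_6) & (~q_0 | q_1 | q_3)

Unit clause (q_1) forces q_1 = True.
Unit clause (q_0) forces q_0 = True.
In (~q_1 | ~q_6) only ~q_6 is left, so q_6 = False.
In (q_4 | q_6) only q_4 is left, so q_4 = True.
In (~q_0 | ~q_1 | q_5) only q_5 is left, so q_5 = True.
In (~q_1 | q_3 | ~q_5) only q_3 is left, so q_3 = True.
Set q_2 = True.
All clauses satisfied.

q_0=T, q_1=T, q_2=T, q_3=T, q_4=T, q_5=T, q_6=F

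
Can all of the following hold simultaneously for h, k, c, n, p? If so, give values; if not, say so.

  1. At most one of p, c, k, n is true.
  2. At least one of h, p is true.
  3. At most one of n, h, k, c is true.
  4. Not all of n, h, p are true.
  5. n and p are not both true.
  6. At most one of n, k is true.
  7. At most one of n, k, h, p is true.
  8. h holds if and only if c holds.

h = False, k = False, c = False, n = False, p = True

  (1) {p, c, k, n}: 1 true — at most one ✓
  (2) {h, p}: 1 true — at least one ✓
  (3) {n, h, k, c}: 0 true — at most one ✓
  (4) {n, h, p}: 1/3 true — not all ✓
  (5) n=F, p=T — not both ✓
  (6) {n, k}: 0 true — at most one ✓
  (7) {n, k, h, p}: 1 true — at most one ✓
  (8) h=F, c=F — same ✓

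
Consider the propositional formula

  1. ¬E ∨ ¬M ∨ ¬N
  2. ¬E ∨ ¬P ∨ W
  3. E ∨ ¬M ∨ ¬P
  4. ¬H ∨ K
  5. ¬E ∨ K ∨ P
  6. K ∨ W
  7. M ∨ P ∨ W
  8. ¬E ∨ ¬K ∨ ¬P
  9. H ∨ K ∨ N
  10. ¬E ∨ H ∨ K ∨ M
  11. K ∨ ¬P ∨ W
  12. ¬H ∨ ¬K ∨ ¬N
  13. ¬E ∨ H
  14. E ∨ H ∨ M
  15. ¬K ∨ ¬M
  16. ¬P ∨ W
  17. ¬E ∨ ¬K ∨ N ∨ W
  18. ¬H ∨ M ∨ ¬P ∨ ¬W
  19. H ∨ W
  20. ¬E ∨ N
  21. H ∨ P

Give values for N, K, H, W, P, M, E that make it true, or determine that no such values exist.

Set N = False.
  then (¬E ∨ N) forces E = False.
Try K = False:
  (¬H ∨ K) forces H = False.
  clause (H ∨ K ∨ N) is falsified — backtrack.
So K = True.
  then (¬K ∨ ¬M) forces M = False.
  then (E ∨ H ∨ M) forces H = True.
Try W = False:
  (M ∨ P ∨ W) forces P = True.
  clause (¬P ∨ W) is falsified — backtrack.
So W = True.
  then (¬H ∨ M ∨ ¬P ∨ ¬W) forces P = False.
All clauses satisfied.

N = False, K = True, H = True, W = True, P = False, M = False, E = False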